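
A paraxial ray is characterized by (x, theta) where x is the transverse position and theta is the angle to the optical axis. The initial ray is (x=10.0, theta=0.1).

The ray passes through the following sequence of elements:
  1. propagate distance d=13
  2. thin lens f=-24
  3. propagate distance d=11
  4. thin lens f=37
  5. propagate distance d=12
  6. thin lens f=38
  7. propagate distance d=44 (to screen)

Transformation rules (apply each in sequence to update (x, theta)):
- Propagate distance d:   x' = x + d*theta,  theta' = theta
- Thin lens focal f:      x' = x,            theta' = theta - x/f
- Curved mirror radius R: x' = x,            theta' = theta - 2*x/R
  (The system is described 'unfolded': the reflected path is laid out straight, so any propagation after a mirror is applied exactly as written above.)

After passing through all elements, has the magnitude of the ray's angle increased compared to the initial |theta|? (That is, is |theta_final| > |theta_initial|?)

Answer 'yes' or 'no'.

Answer: yes

Derivation:
Initial: x=10.0000 theta=0.1000
After 1 (propagate distance d=13): x=11.3000 theta=0.1000
After 2 (thin lens f=-24): x=11.3000 theta=137/240 (≈0.5708)
After 3 (propagate distance d=11): x=4219/240 (≈17.5792) theta=137/240 (≈0.5708)
After 4 (thin lens f=37): x=4219/240 (≈17.5792) theta=85/888 (≈0.0957)
After 5 (propagate distance d=12): x=166303/8880 (≈18.7278) theta=85/888 (≈0.0957)
After 6 (thin lens f=38): x=166303/8880 (≈18.7278) theta=-134003/337440 (≈-0.3971)
After 7 (propagate distance d=44 (to screen)): x=211691/168720 (≈1.2547) theta=-134003/337440 (≈-0.3971)
|theta_initial|=0.1000 |theta_final|=134003/337440 (≈0.3971) -> increased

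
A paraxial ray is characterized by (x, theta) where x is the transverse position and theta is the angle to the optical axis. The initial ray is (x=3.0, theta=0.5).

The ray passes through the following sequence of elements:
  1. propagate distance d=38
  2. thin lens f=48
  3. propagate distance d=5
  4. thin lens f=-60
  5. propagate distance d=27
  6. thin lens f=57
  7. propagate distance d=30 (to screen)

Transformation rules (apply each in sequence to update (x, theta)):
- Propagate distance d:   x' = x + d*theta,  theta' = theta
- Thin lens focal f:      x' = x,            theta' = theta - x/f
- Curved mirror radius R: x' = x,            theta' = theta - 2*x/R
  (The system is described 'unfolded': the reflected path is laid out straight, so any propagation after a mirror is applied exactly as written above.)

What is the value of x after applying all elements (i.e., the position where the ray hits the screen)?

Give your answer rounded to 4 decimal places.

Initial: x=3.0000 theta=0.5000
After 1 (propagate distance d=38): x=22.0000 theta=0.5000
After 2 (thin lens f=48): x=22.0000 theta=1/24 (≈0.0417)
After 3 (propagate distance d=5): x=533/24 (≈22.2083) theta=1/24 (≈0.0417)
After 4 (thin lens f=-60): x=533/24 (≈22.2083) theta=593/1440 (≈0.4118)
After 5 (propagate distance d=27): x=15997/480 (≈33.3271) theta=593/1440 (≈0.4118)
After 6 (thin lens f=57): x=15997/480 (≈33.3271) theta=-473/2736 (≈-0.1729)
After 7 (propagate distance d=30 (to screen)): x=256643/9120 (≈28.1407) theta=-473/2736 (≈-0.1729)
Rounded to 4 decimal places: x = 28.1407

Answer: 28.1407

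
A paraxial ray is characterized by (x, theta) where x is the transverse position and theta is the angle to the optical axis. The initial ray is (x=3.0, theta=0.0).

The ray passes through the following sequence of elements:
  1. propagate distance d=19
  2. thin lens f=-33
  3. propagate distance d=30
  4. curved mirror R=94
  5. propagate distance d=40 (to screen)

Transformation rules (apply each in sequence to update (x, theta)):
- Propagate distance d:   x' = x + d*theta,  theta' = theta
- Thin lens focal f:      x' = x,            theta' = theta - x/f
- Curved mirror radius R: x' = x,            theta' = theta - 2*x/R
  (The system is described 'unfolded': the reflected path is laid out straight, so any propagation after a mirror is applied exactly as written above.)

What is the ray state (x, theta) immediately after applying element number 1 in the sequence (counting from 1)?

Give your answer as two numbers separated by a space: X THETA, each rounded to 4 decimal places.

Initial: x=3.0000 theta=0.0000
After 1 (propagate distance d=19): x=3.0000 theta=0.0000
Rounded to 4 decimal places: x = 3.0000, theta = 0.0000

Answer: 3.0000 0.0000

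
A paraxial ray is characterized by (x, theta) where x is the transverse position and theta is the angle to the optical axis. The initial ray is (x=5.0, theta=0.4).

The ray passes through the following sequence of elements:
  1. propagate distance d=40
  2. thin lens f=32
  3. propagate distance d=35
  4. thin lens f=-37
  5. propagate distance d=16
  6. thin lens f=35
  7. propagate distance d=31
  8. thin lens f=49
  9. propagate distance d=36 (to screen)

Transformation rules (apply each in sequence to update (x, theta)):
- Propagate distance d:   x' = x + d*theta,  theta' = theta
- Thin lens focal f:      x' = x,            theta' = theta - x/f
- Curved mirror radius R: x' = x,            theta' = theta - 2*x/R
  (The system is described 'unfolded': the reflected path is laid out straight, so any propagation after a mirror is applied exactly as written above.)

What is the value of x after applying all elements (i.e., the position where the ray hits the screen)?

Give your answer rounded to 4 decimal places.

Initial: x=5.0000 theta=0.4000
After 1 (propagate distance d=40): x=21.0000 theta=0.4000
After 2 (thin lens f=32): x=21.0000 theta=-41/160 (≈-0.2563)
After 3 (propagate distance d=35): x=385/32 (≈12.0313) theta=-41/160 (≈-0.2563)
After 4 (thin lens f=-37): x=385/32 (≈12.0313) theta=51/740 (≈0.0689)
After 5 (propagate distance d=16): x=77753/5920 (≈13.1340) theta=51/740 (≈0.0689)
After 6 (thin lens f=35): x=77753/5920 (≈13.1340) theta=-63473/207200 (≈-0.3063)
After 7 (propagate distance d=31): x=188423/51800 (≈3.6375) theta=-63473/207200 (≈-0.3063)
After 8 (thin lens f=49): x=188423/51800 (≈3.6375) theta=-3863869/10152800 (≈-0.3806)
After 9 (propagate distance d=36 (to screen)): x=-12771047/1269100 (≈-10.0631) theta=-3863869/10152800 (≈-0.3806)
Rounded to 4 decimal places: x = -10.0631

Answer: -10.0631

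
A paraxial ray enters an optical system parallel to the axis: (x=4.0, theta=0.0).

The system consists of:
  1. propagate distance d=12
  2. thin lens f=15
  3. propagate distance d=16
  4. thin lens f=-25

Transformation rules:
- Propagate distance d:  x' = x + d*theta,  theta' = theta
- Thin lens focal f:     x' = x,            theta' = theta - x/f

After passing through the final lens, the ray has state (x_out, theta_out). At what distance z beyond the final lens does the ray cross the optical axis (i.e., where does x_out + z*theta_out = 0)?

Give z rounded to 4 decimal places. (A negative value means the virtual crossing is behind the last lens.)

Answer: -0.9615

Derivation:
Initial: x=4.0000 theta=0.0000
After 1 (propagate distance d=12): x=4.0000 theta=0.0000
After 2 (thin lens f=15): x=4.0000 theta=-4/15 (≈-0.2667)
After 3 (propagate distance d=16): x=-4/15 (≈-0.2667) theta=-4/15 (≈-0.2667)
After 4 (thin lens f=-25): x=-4/15 (≈-0.2667) theta=-104/375 (≈-0.2773)
z_focus = -x_out/theta_out = -(-4/15)/(-104/375) = -25/26 ≈ -0.9615
Rounded to 4 decimal places: z = -0.9615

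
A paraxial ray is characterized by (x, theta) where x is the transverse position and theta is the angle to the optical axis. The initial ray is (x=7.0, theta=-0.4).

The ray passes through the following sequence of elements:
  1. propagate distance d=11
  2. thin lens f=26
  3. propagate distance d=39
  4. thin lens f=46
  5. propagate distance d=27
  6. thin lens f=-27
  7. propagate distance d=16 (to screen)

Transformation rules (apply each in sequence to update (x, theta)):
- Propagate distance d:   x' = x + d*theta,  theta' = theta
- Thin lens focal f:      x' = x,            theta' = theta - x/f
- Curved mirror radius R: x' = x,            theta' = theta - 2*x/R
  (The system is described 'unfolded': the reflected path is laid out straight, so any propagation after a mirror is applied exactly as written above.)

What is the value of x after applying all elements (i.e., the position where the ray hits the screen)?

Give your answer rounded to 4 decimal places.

Answer: -34.7387

Derivation:
Initial: x=7.0000 theta=-0.4000
After 1 (propagate distance d=11): x=2.6000 theta=-0.4000
After 2 (thin lens f=26): x=2.6000 theta=-0.5000
After 3 (propagate distance d=39): x=-16.9000 theta=-0.5000
After 4 (thin lens f=46): x=-16.9000 theta=-61/460 (≈-0.1326)
After 5 (propagate distance d=27): x=-9421/460 (≈-20.4804) theta=-61/460 (≈-0.1326)
After 6 (thin lens f=-27): x=-9421/460 (≈-20.4804) theta=-2767/3105 (≈-0.8911)
After 7 (propagate distance d=16 (to screen)): x=-86291/2484 (≈-34.7387) theta=-2767/3105 (≈-0.8911)
Rounded to 4 decimal places: x = -34.7387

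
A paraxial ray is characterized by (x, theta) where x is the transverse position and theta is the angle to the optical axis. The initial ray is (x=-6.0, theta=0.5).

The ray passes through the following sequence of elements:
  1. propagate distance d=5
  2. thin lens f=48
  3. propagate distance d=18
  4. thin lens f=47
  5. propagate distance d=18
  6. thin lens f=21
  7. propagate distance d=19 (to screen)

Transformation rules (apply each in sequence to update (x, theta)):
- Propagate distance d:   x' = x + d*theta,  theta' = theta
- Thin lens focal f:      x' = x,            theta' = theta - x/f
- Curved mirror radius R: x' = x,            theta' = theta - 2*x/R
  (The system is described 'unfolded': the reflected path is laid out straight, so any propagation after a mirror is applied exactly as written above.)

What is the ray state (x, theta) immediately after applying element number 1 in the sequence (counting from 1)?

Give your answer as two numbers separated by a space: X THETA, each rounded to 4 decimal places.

Answer: -3.5000 0.5000

Derivation:
Initial: x=-6.0000 theta=0.5000
After 1 (propagate distance d=5): x=-3.5000 theta=0.5000
Rounded to 4 decimal places: x = -3.5000, theta = 0.5000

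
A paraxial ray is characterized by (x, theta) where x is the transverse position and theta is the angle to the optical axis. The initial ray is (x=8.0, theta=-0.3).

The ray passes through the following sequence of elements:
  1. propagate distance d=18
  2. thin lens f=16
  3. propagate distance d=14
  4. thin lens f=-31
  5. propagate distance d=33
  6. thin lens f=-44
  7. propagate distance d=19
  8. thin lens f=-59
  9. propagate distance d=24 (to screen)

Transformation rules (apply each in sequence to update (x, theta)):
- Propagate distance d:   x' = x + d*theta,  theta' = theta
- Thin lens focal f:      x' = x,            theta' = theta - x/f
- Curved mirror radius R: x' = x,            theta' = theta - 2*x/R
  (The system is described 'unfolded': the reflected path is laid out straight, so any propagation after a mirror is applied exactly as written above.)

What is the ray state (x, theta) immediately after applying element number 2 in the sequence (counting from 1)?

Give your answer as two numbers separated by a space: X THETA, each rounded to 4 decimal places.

Initial: x=8.0000 theta=-0.3000
After 1 (propagate distance d=18): x=2.6000 theta=-0.3000
After 2 (thin lens f=16): x=2.6000 theta=-0.4625
Rounded to 4 decimal places: x = 2.6000, theta = -0.4625

Answer: 2.6000 -0.4625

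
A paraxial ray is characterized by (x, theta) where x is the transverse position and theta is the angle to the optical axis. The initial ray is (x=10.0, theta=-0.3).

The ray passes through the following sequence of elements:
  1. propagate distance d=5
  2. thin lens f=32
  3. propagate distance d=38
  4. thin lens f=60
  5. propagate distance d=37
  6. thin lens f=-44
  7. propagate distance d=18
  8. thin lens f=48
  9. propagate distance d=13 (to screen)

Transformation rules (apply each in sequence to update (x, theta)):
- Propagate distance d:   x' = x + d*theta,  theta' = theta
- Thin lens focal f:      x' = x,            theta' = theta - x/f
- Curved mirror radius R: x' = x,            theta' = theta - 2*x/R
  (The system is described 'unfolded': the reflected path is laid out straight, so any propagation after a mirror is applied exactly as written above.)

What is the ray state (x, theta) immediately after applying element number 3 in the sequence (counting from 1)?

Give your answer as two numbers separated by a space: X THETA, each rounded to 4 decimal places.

Initial: x=10.0000 theta=-0.3000
After 1 (propagate distance d=5): x=8.5000 theta=-0.3000
After 2 (thin lens f=32): x=8.5000 theta=-181/320 (≈-0.5656)
After 3 (propagate distance d=38): x=-2079/160 (≈-12.9938) theta=-181/320 (≈-0.5656)
Rounded to 4 decimal places: x = -12.9938, theta = -0.5656

Answer: -12.9938 -0.5656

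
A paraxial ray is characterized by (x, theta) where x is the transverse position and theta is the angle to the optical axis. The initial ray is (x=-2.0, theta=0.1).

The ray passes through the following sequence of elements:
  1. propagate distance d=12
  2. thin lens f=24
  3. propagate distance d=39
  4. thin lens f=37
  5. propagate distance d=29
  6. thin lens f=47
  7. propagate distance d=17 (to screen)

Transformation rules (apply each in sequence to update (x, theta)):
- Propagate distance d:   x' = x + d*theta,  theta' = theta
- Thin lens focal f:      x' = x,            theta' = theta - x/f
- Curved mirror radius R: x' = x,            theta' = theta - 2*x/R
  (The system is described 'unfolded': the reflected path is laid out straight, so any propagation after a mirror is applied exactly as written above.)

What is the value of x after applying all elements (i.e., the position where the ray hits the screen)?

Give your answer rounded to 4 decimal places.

Initial: x=-2.0000 theta=0.1000
After 1 (propagate distance d=12): x=-0.8000 theta=0.1000
After 2 (thin lens f=24): x=-0.8000 theta=2/15 (≈0.1333)
After 3 (propagate distance d=39): x=4.4000 theta=2/15 (≈0.1333)
After 4 (thin lens f=37): x=4.4000 theta=8/555 (≈0.0144)
After 5 (propagate distance d=29): x=2674/555 (≈4.8180) theta=8/555 (≈0.0144)
After 6 (thin lens f=47): x=2674/555 (≈4.8180) theta=-766/8695 (≈-0.0881)
After 7 (propagate distance d=17 (to screen)): x=86612/26085 (≈3.3204) theta=-766/8695 (≈-0.0881)
Rounded to 4 decimal places: x = 3.3204

Answer: 3.3204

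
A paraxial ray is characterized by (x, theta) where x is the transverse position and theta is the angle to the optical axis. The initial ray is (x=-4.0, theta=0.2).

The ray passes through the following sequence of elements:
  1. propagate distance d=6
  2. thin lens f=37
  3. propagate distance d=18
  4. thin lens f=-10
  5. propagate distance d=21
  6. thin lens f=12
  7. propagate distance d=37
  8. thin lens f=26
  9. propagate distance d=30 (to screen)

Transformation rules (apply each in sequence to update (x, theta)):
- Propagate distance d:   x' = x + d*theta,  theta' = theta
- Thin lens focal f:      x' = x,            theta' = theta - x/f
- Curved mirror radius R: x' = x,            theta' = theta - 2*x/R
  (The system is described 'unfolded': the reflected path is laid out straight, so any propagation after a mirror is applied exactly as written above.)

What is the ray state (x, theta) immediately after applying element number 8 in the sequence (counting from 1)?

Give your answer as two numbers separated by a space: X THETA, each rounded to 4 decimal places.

Initial: x=-4.0000 theta=0.2000
After 1 (propagate distance d=6): x=-2.8000 theta=0.2000
After 2 (thin lens f=37): x=-2.8000 theta=51/185 (≈0.2757)
After 3 (propagate distance d=18): x=80/37 (≈2.1622) theta=51/185 (≈0.2757)
After 4 (thin lens f=-10): x=80/37 (≈2.1622) theta=91/185 (≈0.4919)
After 5 (propagate distance d=21): x=2311/185 (≈12.4919) theta=91/185 (≈0.4919)
After 6 (thin lens f=12): x=2311/185 (≈12.4919) theta=-1219/2220 (≈-0.5491)
After 7 (propagate distance d=37): x=-17371/2220 (≈-7.8248) theta=-1219/2220 (≈-0.5491)
After 8 (thin lens f=26): x=-17371/2220 (≈-7.8248) theta=-14323/57720 (≈-0.2481)
Rounded to 4 decimal places: x = -7.8248, theta = -0.2481

Answer: -7.8248 -0.2481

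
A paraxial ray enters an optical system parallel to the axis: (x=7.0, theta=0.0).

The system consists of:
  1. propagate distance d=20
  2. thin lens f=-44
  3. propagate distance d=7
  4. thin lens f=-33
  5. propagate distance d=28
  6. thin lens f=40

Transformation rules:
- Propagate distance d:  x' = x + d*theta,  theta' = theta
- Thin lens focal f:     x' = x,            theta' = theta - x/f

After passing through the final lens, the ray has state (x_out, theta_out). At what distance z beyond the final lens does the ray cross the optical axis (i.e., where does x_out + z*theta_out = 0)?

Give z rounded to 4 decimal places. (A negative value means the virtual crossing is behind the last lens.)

Answer: 239.1111

Derivation:
Initial: x=7.0000 theta=0.0000
After 1 (propagate distance d=20): x=7.0000 theta=0.0000
After 2 (thin lens f=-44): x=7.0000 theta=7/44 (≈0.1591)
After 3 (propagate distance d=7): x=357/44 (≈8.1136) theta=7/44 (≈0.1591)
After 4 (thin lens f=-33): x=357/44 (≈8.1136) theta=49/121 (≈0.4050)
After 5 (propagate distance d=28): x=9415/484 (≈19.4525) theta=49/121 (≈0.4050)
After 6 (thin lens f=40): x=9415/484 (≈19.4525) theta=-315/3872 (≈-0.0814)
z_focus = -x_out/theta_out = -(9415/484)/(-315/3872) = 2152/9 ≈ 239.1111
Rounded to 4 decimal places: z = 239.1111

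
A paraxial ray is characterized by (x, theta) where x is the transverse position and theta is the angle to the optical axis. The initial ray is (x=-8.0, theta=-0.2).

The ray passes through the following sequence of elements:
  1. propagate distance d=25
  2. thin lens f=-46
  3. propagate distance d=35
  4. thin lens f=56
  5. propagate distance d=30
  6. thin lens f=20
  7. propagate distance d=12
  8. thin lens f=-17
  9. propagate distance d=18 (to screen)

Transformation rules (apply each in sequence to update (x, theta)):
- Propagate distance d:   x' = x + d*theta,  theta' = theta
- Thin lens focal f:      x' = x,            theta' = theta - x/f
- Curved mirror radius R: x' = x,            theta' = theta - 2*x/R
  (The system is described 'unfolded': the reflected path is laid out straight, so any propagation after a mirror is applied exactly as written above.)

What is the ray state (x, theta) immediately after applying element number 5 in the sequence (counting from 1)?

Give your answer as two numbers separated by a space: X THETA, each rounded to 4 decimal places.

Answer: -28.3564 0.0512

Derivation:
Initial: x=-8.0000 theta=-0.2000
After 1 (propagate distance d=25): x=-13.0000 theta=-0.2000
After 2 (thin lens f=-46): x=-13.0000 theta=-111/230 (≈-0.4826)
After 3 (propagate distance d=35): x=-1375/46 (≈-29.8913) theta=-111/230 (≈-0.4826)
After 4 (thin lens f=56): x=-1375/46 (≈-29.8913) theta=659/12880 (≈0.0512)
After 5 (propagate distance d=30): x=-36523/1288 (≈-28.3564) theta=659/12880 (≈0.0512)
Rounded to 4 decimal places: x = -28.3564, theta = 0.0512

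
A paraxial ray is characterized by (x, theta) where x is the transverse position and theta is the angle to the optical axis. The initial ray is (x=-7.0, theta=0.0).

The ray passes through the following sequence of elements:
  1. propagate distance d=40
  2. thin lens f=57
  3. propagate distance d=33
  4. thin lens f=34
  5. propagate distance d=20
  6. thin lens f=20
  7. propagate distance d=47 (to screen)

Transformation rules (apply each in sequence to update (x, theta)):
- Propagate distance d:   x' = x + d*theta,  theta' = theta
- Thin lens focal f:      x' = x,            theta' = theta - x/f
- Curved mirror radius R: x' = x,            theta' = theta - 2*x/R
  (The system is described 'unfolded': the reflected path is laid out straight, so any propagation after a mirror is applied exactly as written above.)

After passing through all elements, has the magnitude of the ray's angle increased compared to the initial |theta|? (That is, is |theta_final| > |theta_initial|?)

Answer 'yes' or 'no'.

Initial: x=-7.0000 theta=0.0000
After 1 (propagate distance d=40): x=-7.0000 theta=0.0000
After 2 (thin lens f=57): x=-7.0000 theta=7/57 (≈0.1228)
After 3 (propagate distance d=33): x=-56/19 (≈-2.9474) theta=7/57 (≈0.1228)
After 4 (thin lens f=34): x=-56/19 (≈-2.9474) theta=203/969 (≈0.2095)
After 5 (propagate distance d=20): x=1204/969 (≈1.2425) theta=203/969 (≈0.2095)
After 6 (thin lens f=20): x=1204/969 (≈1.2425) theta=14/95 (≈0.1474)
After 7 (propagate distance d=47 (to screen)): x=39578/4845 (≈8.1688) theta=14/95 (≈0.1474)
|theta_initial|=0.0000 |theta_final|=14/95 (≈0.1474) -> increased

Answer: yes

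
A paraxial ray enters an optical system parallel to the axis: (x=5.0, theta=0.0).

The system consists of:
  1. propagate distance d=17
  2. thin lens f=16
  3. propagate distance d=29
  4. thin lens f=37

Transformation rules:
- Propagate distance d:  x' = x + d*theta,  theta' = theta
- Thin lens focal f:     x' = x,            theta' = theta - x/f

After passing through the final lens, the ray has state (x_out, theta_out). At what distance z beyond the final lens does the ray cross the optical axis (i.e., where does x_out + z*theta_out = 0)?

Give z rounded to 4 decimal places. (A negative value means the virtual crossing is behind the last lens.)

Initial: x=5.0000 theta=0.0000
After 1 (propagate distance d=17): x=5.0000 theta=0.0000
After 2 (thin lens f=16): x=5.0000 theta=-0.3125
After 3 (propagate distance d=29): x=-4.0625 theta=-0.3125
After 4 (thin lens f=37): x=-4.0625 theta=-15/74 (≈-0.2027)
z_focus = -x_out/theta_out = -(-4.0625)/(-15/74) = -481/24 ≈ -20.0417
Rounded to 4 decimal places: z = -20.0417

Answer: -20.0417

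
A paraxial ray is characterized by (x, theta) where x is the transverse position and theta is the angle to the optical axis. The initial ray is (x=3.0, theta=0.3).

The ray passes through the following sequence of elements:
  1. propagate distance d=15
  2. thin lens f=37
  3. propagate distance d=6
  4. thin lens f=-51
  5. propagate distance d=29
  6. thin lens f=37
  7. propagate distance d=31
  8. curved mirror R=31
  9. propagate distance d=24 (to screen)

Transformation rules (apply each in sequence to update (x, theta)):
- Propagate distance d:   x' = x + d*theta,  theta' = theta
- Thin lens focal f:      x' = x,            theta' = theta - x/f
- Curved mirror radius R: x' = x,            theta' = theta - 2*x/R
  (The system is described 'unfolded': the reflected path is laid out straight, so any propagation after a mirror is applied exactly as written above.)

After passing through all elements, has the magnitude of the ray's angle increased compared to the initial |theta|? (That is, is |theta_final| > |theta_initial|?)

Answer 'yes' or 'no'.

Initial: x=3.0000 theta=0.3000
After 1 (propagate distance d=15): x=7.5000 theta=0.3000
After 2 (thin lens f=37): x=7.5000 theta=18/185 (≈0.0973)
After 3 (propagate distance d=6): x=2991/370 (≈8.0838) theta=18/185 (≈0.0973)
After 4 (thin lens f=-51): x=2991/370 (≈8.0838) theta=1609/6290 (≈0.2558)
After 5 (propagate distance d=29): x=48754/3145 (≈15.5021) theta=1609/6290 (≈0.2558)
After 6 (thin lens f=37): x=48754/3145 (≈15.5021) theta=-7595/46546 (≈-0.1632)
After 7 (propagate distance d=31): x=2430571/232730 (≈10.4437) theta=-7595/46546 (≈-0.1632)
After 8 (curved mirror R=31): x=2430571/232730 (≈10.4437) theta=-6038367/7214630 (≈-0.8370)
After 9 (propagate distance d=24 (to screen)): x=-69573107/7214630 (≈-9.6433) theta=-6038367/7214630 (≈-0.8370)
|theta_initial|=0.3000 |theta_final|=6038367/7214630 (≈0.8370) -> increased

Answer: yes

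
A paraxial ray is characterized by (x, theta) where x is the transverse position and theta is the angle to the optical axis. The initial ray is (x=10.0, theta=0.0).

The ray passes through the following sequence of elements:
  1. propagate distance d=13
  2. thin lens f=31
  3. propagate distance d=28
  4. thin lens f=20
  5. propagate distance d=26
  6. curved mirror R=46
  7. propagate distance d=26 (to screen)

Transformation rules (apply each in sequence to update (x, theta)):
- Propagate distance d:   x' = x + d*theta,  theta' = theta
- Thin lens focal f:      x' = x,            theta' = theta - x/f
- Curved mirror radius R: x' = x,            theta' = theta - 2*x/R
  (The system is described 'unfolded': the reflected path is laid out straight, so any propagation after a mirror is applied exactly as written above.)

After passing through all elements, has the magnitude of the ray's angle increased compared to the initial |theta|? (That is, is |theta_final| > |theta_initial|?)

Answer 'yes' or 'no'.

Answer: yes

Derivation:
Initial: x=10.0000 theta=0.0000
After 1 (propagate distance d=13): x=10.0000 theta=0.0000
After 2 (thin lens f=31): x=10.0000 theta=-10/31 (≈-0.3226)
After 3 (propagate distance d=28): x=30/31 (≈0.9677) theta=-10/31 (≈-0.3226)
After 4 (thin lens f=20): x=30/31 (≈0.9677) theta=-23/62 (≈-0.3710)
After 5 (propagate distance d=26): x=-269/31 (≈-8.6774) theta=-23/62 (≈-0.3710)
After 6 (curved mirror R=46): x=-269/31 (≈-8.6774) theta=9/1426 (≈0.0063)
After 7 (propagate distance d=26 (to screen)): x=-6070/713 (≈-8.5133) theta=9/1426 (≈0.0063)
|theta_initial|=0.0000 |theta_final|=9/1426 (≈0.0063) -> increased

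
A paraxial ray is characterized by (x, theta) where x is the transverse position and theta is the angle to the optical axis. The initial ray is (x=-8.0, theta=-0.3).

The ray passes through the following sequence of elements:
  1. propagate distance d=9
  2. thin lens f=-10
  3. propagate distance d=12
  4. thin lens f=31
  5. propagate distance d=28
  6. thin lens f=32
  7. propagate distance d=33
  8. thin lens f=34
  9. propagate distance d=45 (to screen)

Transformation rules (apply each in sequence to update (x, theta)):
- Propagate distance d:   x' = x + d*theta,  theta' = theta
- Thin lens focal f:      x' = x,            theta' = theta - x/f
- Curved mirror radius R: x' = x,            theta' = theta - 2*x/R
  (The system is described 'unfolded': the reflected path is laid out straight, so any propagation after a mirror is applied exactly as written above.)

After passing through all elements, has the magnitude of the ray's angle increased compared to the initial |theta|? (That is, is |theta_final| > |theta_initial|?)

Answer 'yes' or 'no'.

Answer: yes

Derivation:
Initial: x=-8.0000 theta=-0.3000
After 1 (propagate distance d=9): x=-10.7000 theta=-0.3000
After 2 (thin lens f=-10): x=-10.7000 theta=-1.3700
After 3 (propagate distance d=12): x=-27.1400 theta=-1.3700
After 4 (thin lens f=31): x=-27.1400 theta=-1533/3100 (≈-0.4945)
After 5 (propagate distance d=28): x=-63529/1550 (≈-40.9865) theta=-1533/3100 (≈-0.4945)
After 6 (thin lens f=32): x=-63529/1550 (≈-40.9865) theta=39001/49600 (≈0.7863)
After 7 (propagate distance d=33): x=-149179/9920 (≈-15.0382) theta=39001/49600 (≈0.7863)
After 8 (thin lens f=34): x=-149179/9920 (≈-15.0382) theta=2071929/1686400 (≈1.2286)
After 9 (propagate distance d=45 (to screen)): x=2715055/67456 (≈40.2493) theta=2071929/1686400 (≈1.2286)
|theta_initial|=0.3000 |theta_final|=2071929/1686400 (≈1.2286) -> increased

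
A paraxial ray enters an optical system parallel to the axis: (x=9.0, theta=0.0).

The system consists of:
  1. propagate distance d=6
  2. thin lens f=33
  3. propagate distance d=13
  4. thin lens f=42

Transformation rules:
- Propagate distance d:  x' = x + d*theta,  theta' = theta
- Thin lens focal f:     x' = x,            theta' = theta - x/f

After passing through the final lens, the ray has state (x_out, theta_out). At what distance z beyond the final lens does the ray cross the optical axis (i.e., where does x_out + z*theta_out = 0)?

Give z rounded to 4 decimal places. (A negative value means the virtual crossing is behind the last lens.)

Answer: 13.5484

Derivation:
Initial: x=9.0000 theta=0.0000
After 1 (propagate distance d=6): x=9.0000 theta=0.0000
After 2 (thin lens f=33): x=9.0000 theta=-3/11 (≈-0.2727)
After 3 (propagate distance d=13): x=60/11 (≈5.4545) theta=-3/11 (≈-0.2727)
After 4 (thin lens f=42): x=60/11 (≈5.4545) theta=-31/77 (≈-0.4026)
z_focus = -x_out/theta_out = -(60/11)/(-31/77) = 420/31 ≈ 13.5484
Rounded to 4 decimal places: z = 13.5484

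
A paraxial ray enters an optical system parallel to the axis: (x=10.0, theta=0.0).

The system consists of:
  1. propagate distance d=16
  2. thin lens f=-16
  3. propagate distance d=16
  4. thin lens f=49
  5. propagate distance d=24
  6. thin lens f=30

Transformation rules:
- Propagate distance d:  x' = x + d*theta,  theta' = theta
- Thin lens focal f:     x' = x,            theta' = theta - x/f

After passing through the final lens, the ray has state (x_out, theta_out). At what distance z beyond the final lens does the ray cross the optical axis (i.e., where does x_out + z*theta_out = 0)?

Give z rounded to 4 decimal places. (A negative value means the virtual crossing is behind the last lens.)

Initial: x=10.0000 theta=0.0000
After 1 (propagate distance d=16): x=10.0000 theta=0.0000
After 2 (thin lens f=-16): x=10.0000 theta=0.6250
After 3 (propagate distance d=16): x=20.0000 theta=0.6250
After 4 (thin lens f=49): x=20.0000 theta=85/392 (≈0.2168)
After 5 (propagate distance d=24): x=1235/49 (≈25.2041) theta=85/392 (≈0.2168)
After 6 (thin lens f=30): x=1235/49 (≈25.2041) theta=-733/1176 (≈-0.6233)
z_focus = -x_out/theta_out = -(1235/49)/(-733/1176) = 29640/733 ≈ 40.4366
Rounded to 4 decimal places: z = 40.4366

Answer: 40.4366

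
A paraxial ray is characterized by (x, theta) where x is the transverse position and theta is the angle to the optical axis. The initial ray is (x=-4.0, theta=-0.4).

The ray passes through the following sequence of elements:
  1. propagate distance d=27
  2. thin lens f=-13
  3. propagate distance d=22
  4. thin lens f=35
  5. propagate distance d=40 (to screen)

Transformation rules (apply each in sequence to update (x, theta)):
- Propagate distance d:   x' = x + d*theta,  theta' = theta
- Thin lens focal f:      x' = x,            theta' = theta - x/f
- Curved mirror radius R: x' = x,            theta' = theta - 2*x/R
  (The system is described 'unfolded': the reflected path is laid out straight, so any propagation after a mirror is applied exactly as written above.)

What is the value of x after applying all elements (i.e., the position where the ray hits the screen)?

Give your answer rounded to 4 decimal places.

Answer: -54.5890

Derivation:
Initial: x=-4.0000 theta=-0.4000
After 1 (propagate distance d=27): x=-14.8000 theta=-0.4000
After 2 (thin lens f=-13): x=-14.8000 theta=-20/13 (≈-1.5385)
After 3 (propagate distance d=22): x=-3162/65 (≈-48.6462) theta=-20/13 (≈-1.5385)
After 4 (thin lens f=35): x=-3162/65 (≈-48.6462) theta=-26/175 (≈-0.1486)
After 5 (propagate distance d=40 (to screen)): x=-24838/455 (≈-54.5890) theta=-26/175 (≈-0.1486)
Rounded to 4 decimal places: x = -54.5890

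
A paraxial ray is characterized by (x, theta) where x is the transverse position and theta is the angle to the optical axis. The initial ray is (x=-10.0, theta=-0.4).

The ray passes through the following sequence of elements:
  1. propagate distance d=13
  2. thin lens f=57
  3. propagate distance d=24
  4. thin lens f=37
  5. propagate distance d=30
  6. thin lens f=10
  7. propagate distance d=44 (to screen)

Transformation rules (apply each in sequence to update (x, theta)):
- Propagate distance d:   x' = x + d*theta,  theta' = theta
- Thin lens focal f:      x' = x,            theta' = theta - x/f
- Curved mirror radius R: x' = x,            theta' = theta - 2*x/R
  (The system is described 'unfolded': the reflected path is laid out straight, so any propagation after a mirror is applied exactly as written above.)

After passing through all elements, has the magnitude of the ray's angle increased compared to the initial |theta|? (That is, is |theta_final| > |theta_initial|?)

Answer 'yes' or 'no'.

Answer: yes

Derivation:
Initial: x=-10.0000 theta=-0.4000
After 1 (propagate distance d=13): x=-15.2000 theta=-0.4000
After 2 (thin lens f=57): x=-15.2000 theta=-2/15 (≈-0.1333)
After 3 (propagate distance d=24): x=-18.4000 theta=-2/15 (≈-0.1333)
After 4 (thin lens f=37): x=-18.4000 theta=202/555 (≈0.3640)
After 5 (propagate distance d=30): x=-1384/185 (≈-7.4811) theta=202/555 (≈0.3640)
After 6 (thin lens f=10): x=-1384/185 (≈-7.4811) theta=3086/2775 (≈1.1121)
After 7 (propagate distance d=44 (to screen)): x=115024/2775 (≈41.4501) theta=3086/2775 (≈1.1121)
|theta_initial|=0.4000 |theta_final|=3086/2775 (≈1.1121) -> increased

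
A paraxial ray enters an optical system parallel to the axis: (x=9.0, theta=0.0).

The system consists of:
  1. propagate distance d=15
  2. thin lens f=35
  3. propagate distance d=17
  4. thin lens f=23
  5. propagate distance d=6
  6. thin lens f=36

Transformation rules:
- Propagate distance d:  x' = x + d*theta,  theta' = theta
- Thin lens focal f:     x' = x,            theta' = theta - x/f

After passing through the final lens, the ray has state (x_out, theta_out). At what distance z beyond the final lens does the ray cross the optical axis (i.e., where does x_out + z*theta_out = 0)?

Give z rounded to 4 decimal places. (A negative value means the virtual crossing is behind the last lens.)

Initial: x=9.0000 theta=0.0000
After 1 (propagate distance d=15): x=9.0000 theta=0.0000
After 2 (thin lens f=35): x=9.0000 theta=-9/35 (≈-0.2571)
After 3 (propagate distance d=17): x=162/35 (≈4.6286) theta=-9/35 (≈-0.2571)
After 4 (thin lens f=23): x=162/35 (≈4.6286) theta=-369/805 (≈-0.4584)
After 5 (propagate distance d=6): x=216/115 (≈1.8783) theta=-369/805 (≈-0.4584)
After 6 (thin lens f=36): x=216/115 (≈1.8783) theta=-411/805 (≈-0.5106)
z_focus = -x_out/theta_out = -(216/115)/(-411/805) = 504/137 ≈ 3.6788
Rounded to 4 decimal places: z = 3.6788

Answer: 3.6788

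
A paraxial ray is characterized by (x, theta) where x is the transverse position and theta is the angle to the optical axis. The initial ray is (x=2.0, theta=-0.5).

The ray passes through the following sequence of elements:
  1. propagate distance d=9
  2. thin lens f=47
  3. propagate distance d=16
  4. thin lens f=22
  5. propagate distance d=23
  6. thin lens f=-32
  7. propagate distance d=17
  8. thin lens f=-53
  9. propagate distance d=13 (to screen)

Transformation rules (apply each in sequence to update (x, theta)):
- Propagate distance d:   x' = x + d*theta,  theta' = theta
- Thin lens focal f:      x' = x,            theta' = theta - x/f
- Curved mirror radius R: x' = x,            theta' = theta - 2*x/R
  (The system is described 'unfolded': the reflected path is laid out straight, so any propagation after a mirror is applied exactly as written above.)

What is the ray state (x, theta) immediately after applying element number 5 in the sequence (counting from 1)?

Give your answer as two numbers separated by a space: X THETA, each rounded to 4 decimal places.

Answer: -9.8380 -0.0082

Derivation:
Initial: x=2.0000 theta=-0.5000
After 1 (propagate distance d=9): x=-2.5000 theta=-0.5000
After 2 (thin lens f=47): x=-2.5000 theta=-21/47 (≈-0.4468)
After 3 (propagate distance d=16): x=-907/94 (≈-9.6489) theta=-21/47 (≈-0.4468)
After 4 (thin lens f=22): x=-907/94 (≈-9.6489) theta=-17/2068 (≈-0.0082)
After 5 (propagate distance d=23): x=-20345/2068 (≈-9.8380) theta=-17/2068 (≈-0.0082)
Rounded to 4 decimal places: x = -9.8380, theta = -0.0082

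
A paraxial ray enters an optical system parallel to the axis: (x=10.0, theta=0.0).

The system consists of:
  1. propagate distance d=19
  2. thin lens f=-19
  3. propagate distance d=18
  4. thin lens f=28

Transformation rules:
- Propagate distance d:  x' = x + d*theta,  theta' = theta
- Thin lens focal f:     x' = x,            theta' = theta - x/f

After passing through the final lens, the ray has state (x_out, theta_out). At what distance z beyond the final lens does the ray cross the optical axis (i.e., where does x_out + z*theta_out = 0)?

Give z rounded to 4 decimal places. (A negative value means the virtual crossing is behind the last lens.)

Answer: 115.1111

Derivation:
Initial: x=10.0000 theta=0.0000
After 1 (propagate distance d=19): x=10.0000 theta=0.0000
After 2 (thin lens f=-19): x=10.0000 theta=10/19 (≈0.5263)
After 3 (propagate distance d=18): x=370/19 (≈19.4737) theta=10/19 (≈0.5263)
After 4 (thin lens f=28): x=370/19 (≈19.4737) theta=-45/266 (≈-0.1692)
z_focus = -x_out/theta_out = -(370/19)/(-45/266) = 1036/9 ≈ 115.1111
Rounded to 4 decimal places: z = 115.1111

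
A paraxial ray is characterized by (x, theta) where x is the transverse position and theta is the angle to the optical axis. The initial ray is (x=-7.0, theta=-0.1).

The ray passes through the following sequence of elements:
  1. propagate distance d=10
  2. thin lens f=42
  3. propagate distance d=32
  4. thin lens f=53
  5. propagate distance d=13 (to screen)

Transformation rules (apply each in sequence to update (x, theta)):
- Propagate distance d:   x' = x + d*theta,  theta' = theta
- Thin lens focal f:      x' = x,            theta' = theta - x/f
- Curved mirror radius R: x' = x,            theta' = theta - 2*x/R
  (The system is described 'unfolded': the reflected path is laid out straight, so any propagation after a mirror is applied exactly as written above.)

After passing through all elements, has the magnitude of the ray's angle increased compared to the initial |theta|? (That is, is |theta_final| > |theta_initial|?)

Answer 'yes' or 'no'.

Initial: x=-7.0000 theta=-0.1000
After 1 (propagate distance d=10): x=-8.0000 theta=-0.1000
After 2 (thin lens f=42): x=-8.0000 theta=19/210 (≈0.0905)
After 3 (propagate distance d=32): x=-536/105 (≈-5.1048) theta=19/210 (≈0.0905)
After 4 (thin lens f=53): x=-536/105 (≈-5.1048) theta=99/530 (≈0.1868)
After 5 (propagate distance d=13 (to screen)): x=-29789/11130 (≈-2.6765) theta=99/530 (≈0.1868)
|theta_initial|=0.1000 |theta_final|=99/530 (≈0.1868) -> increased

Answer: yes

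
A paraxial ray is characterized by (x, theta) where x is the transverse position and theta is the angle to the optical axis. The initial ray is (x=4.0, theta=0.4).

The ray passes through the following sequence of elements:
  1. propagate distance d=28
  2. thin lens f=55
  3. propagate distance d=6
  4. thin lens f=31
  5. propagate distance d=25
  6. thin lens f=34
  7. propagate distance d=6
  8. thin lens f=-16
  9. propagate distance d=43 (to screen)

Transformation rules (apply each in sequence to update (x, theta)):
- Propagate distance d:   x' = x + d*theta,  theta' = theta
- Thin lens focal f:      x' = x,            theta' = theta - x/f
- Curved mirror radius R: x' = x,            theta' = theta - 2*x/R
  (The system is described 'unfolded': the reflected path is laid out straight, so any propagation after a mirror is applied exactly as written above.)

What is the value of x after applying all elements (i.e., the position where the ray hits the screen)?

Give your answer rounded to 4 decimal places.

Answer: -14.4939

Derivation:
Initial: x=4.0000 theta=0.4000
After 1 (propagate distance d=28): x=15.2000 theta=0.4000
After 2 (thin lens f=55): x=15.2000 theta=34/275 (≈0.1236)
After 3 (propagate distance d=6): x=4384/275 (≈15.9418) theta=34/275 (≈0.1236)
After 4 (thin lens f=31): x=4384/275 (≈15.9418) theta=-666/1705 (≈-0.3906)
After 5 (propagate distance d=25): x=52654/8525 (≈6.1764) theta=-666/1705 (≈-0.3906)
After 6 (thin lens f=34): x=52654/8525 (≈6.1764) theta=-82937/144925 (≈-0.5723)
After 7 (propagate distance d=6): x=36136/13175 (≈2.7428) theta=-82937/144925 (≈-0.5723)
After 8 (thin lens f=-16): x=36136/13175 (≈2.7428) theta=-116187/289850 (≈-0.4009)
After 9 (propagate distance d=43 (to screen)): x=-4201049/289850 (≈-14.4939) theta=-116187/289850 (≈-0.4009)
Rounded to 4 decimal places: x = -14.4939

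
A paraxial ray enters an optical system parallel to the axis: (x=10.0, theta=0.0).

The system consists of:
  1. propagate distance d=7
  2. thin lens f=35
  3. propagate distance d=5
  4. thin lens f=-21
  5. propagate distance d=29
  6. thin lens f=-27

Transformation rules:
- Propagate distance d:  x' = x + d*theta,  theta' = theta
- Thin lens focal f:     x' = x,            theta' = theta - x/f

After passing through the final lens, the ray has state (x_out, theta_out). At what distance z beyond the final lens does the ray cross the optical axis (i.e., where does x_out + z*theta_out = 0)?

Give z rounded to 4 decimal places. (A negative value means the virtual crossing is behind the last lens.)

Initial: x=10.0000 theta=0.0000
After 1 (propagate distance d=7): x=10.0000 theta=0.0000
After 2 (thin lens f=35): x=10.0000 theta=-2/7 (≈-0.2857)
After 3 (propagate distance d=5): x=60/7 (≈8.5714) theta=-2/7 (≈-0.2857)
After 4 (thin lens f=-21): x=60/7 (≈8.5714) theta=6/49 (≈0.1224)
After 5 (propagate distance d=29): x=594/49 (≈12.1224) theta=6/49 (≈0.1224)
After 6 (thin lens f=-27): x=594/49 (≈12.1224) theta=4/7 (≈0.5714)
z_focus = -x_out/theta_out = -(594/49)/(4/7) = -297/14 ≈ -21.2143
Rounded to 4 decimal places: z = -21.2143

Answer: -21.2143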